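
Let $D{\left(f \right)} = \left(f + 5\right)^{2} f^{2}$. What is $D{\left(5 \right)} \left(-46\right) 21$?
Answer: $-2415000$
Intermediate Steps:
$D{\left(f \right)} = f^{2} \left(5 + f\right)^{2}$ ($D{\left(f \right)} = \left(5 + f\right)^{2} f^{2} = f^{2} \left(5 + f\right)^{2}$)
$D{\left(5 \right)} \left(-46\right) 21 = 5^{2} \left(5 + 5\right)^{2} \left(-46\right) 21 = 25 \cdot 10^{2} \left(-46\right) 21 = 25 \cdot 100 \left(-46\right) 21 = 2500 \left(-46\right) 21 = \left(-115000\right) 21 = -2415000$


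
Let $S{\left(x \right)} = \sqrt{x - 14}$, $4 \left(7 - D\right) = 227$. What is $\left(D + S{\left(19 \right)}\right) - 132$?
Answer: $- \frac{727}{4} + \sqrt{5} \approx -179.51$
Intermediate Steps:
$D = - \frac{199}{4}$ ($D = 7 - \frac{227}{4} = - \frac{199}{4} \approx -49.75$)
$S{\left(x \right)} = \sqrt{-14 + x}$
$\left(D + S{\left(19 \right)}\right) - 132 = \left(- \frac{199}{4} + \sqrt{-14 + 19}\right) - 132 = \left(- \frac{199}{4} + \sqrt{5}\right) - 132 = - \frac{727}{4} + \sqrt{5}$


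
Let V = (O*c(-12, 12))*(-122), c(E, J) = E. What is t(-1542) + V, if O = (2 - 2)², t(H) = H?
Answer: -1542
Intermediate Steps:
O = 0 (O = 0² = 0)
V = 0 (V = (0*(-12))*(-122) = 0*(-122) = 0)
t(-1542) + V = -1542 + 0 = -1542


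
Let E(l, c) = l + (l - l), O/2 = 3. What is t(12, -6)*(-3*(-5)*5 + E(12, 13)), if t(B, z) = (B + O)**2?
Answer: 28188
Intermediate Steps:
O = 6 (O = 2*3 = 6)
E(l, c) = l (E(l, c) = l + 0 = l)
t(B, z) = (6 + B)**2 (t(B, z) = (B + 6)**2 = (6 + B)**2)
t(12, -6)*(-3*(-5)*5 + E(12, 13)) = (6 + 12)**2*(-3*(-5)*5 + 12) = 18**2*(15*5 + 12) = 324*(75 + 12) = 324*87 = 28188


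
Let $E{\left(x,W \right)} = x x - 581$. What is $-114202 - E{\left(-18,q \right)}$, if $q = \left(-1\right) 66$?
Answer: $-113945$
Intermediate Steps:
$q = -66$
$E{\left(x,W \right)} = -581 + x^{2}$ ($E{\left(x,W \right)} = x^{2} - 581 = -581 + x^{2}$)
$-114202 - E{\left(-18,q \right)} = -114202 - \left(-581 + \left(-18\right)^{2}\right) = -114202 - \left(-581 + 324\right) = -114202 - -257 = -114202 + 257 = -113945$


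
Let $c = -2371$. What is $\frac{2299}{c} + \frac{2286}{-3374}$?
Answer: $- \frac{6588466}{3999877} \approx -1.6472$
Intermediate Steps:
$\frac{2299}{c} + \frac{2286}{-3374} = \frac{2299}{-2371} + \frac{2286}{-3374} = 2299 \left(- \frac{1}{2371}\right) + 2286 \left(- \frac{1}{3374}\right) = - \frac{2299}{2371} - \frac{1143}{1687} = - \frac{6588466}{3999877}$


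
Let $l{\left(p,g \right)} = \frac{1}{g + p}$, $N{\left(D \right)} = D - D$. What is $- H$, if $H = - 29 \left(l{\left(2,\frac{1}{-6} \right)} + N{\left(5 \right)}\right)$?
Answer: $\frac{174}{11} \approx 15.818$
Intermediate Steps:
$N{\left(D \right)} = 0$
$H = - \frac{174}{11}$ ($H = - 29 \left(\frac{1}{\frac{1}{-6} + 2} + 0\right) = - 29 \left(\frac{1}{- \frac{1}{6} + 2} + 0\right) = - 29 \left(\frac{1}{\frac{11}{6}} + 0\right) = - 29 \left(\frac{6}{11} + 0\right) = \left(-29\right) \frac{6}{11} = - \frac{174}{11} \approx -15.818$)
$- H = \left(-1\right) \left(- \frac{174}{11}\right) = \frac{174}{11}$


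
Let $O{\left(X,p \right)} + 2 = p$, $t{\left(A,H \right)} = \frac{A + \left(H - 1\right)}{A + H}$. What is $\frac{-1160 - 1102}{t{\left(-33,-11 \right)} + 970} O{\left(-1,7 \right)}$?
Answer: $- \frac{99528}{8545} \approx -11.648$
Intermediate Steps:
$t{\left(A,H \right)} = \frac{-1 + A + H}{A + H}$ ($t{\left(A,H \right)} = \frac{A + \left(-1 + H\right)}{A + H} = \frac{-1 + A + H}{A + H}$)
$O{\left(X,p \right)} = -2 + p$
$\frac{-1160 - 1102}{t{\left(-33,-11 \right)} + 970} O{\left(-1,7 \right)} = \frac{-1160 - 1102}{\frac{-1 - 33 - 11}{-33 - 11} + 970} \left(-2 + 7\right) = - \frac{2262}{\frac{1}{-44} \left(-45\right) + 970} \cdot 5 = - \frac{2262}{\left(- \frac{1}{44}\right) \left(-45\right) + 970} \cdot 5 = - \frac{2262}{\frac{45}{44} + 970} \cdot 5 = - \frac{2262}{\frac{42725}{44}} \cdot 5 = \left(-2262\right) \frac{44}{42725} \cdot 5 = \left(- \frac{99528}{42725}\right) 5 = - \frac{99528}{8545}$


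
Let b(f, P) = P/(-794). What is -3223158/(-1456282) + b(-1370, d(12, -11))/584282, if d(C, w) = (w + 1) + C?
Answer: 373821789979225/168899552865514 ≈ 2.2133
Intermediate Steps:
d(C, w) = 1 + C + w (d(C, w) = (1 + w) + C = 1 + C + w)
b(f, P) = -P/794 (b(f, P) = P*(-1/794) = -P/794)
-3223158/(-1456282) + b(-1370, d(12, -11))/584282 = -3223158/(-1456282) - (1 + 12 - 11)/794/584282 = -3223158*(-1/1456282) - 1/794*2*(1/584282) = 1611579/728141 - 1/397*1/584282 = 1611579/728141 - 1/231959954 = 373821789979225/168899552865514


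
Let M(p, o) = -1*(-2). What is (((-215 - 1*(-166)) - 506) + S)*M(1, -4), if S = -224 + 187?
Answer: -1184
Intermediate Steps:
M(p, o) = 2
S = -37
(((-215 - 1*(-166)) - 506) + S)*M(1, -4) = (((-215 - 1*(-166)) - 506) - 37)*2 = (((-215 + 166) - 506) - 37)*2 = ((-49 - 506) - 37)*2 = (-555 - 37)*2 = -592*2 = -1184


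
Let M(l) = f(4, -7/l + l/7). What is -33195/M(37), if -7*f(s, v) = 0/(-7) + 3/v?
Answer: 14605800/37 ≈ 3.9475e+5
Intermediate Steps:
f(s, v) = -3/(7*v) (f(s, v) = -(0/(-7) + 3/v)/7 = -(0*(-⅐) + 3/v)/7 = -(0 + 3/v)/7 = -3/(7*v))
M(l) = -3/(7*(-7/l + l/7))
-33195/M(37) = -33195/((-3*37/(-49 + 37²))) = -33195/((-3*37/(-49 + 1369))) = -33195/((-3*37/1320)) = -33195/((-3*37*1/1320)) = -33195/(-37/440) = -33195*(-440/37) = 14605800/37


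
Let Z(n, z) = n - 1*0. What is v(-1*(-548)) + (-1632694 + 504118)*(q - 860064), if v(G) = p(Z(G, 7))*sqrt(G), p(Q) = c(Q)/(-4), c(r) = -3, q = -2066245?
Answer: 3302562105984 + 3*sqrt(137)/2 ≈ 3.3026e+12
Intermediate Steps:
Z(n, z) = n (Z(n, z) = n + 0 = n)
p(Q) = 3/4 (p(Q) = -3/(-4) = -3*(-1/4) = 3/4)
v(G) = 3*sqrt(G)/4
v(-1*(-548)) + (-1632694 + 504118)*(q - 860064) = 3*sqrt(-1*(-548))/4 + (-1632694 + 504118)*(-2066245 - 860064) = 3*sqrt(548)/4 - 1128576*(-2926309) = 3*(2*sqrt(137))/4 + 3302562105984 = 3*sqrt(137)/2 + 3302562105984 = 3302562105984 + 3*sqrt(137)/2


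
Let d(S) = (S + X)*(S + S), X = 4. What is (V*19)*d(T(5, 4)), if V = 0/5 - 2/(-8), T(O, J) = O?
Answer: 855/2 ≈ 427.50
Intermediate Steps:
V = ¼ (V = 0*(⅕) - 2*(-⅛) = 0 + ¼ = ¼ ≈ 0.25000)
d(S) = 2*S*(4 + S) (d(S) = (S + 4)*(S + S) = (4 + S)*(2*S) = 2*S*(4 + S))
(V*19)*d(T(5, 4)) = ((¼)*19)*(2*5*(4 + 5)) = 19*(2*5*9)/4 = (19/4)*90 = 855/2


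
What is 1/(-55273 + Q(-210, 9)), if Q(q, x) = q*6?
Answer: -1/56533 ≈ -1.7689e-5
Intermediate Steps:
Q(q, x) = 6*q
1/(-55273 + Q(-210, 9)) = 1/(-55273 + 6*(-210)) = 1/(-55273 - 1260) = 1/(-56533) = -1/56533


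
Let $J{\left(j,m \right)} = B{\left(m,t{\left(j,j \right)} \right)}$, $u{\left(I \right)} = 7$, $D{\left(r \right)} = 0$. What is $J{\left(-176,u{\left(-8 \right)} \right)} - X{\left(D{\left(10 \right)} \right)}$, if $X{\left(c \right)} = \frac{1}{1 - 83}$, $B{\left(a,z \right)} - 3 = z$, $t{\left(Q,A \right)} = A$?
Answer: $- \frac{14185}{82} \approx -172.99$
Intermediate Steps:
$B{\left(a,z \right)} = 3 + z$
$X{\left(c \right)} = - \frac{1}{82}$ ($X{\left(c \right)} = \frac{1}{-82} = - \frac{1}{82}$)
$J{\left(j,m \right)} = 3 + j$
$J{\left(-176,u{\left(-8 \right)} \right)} - X{\left(D{\left(10 \right)} \right)} = \left(3 - 176\right) - - \frac{1}{82} = -173 + \frac{1}{82} = - \frac{14185}{82}$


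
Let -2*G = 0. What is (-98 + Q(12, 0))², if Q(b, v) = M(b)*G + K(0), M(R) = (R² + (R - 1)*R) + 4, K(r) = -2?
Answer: 10000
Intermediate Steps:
G = 0 (G = -½*0 = 0)
M(R) = 4 + R² + R*(-1 + R) (M(R) = (R² + (-1 + R)*R) + 4 = (R² + R*(-1 + R)) + 4 = 4 + R² + R*(-1 + R))
Q(b, v) = -2 (Q(b, v) = (4 - b + 2*b²)*0 - 2 = 0 - 2 = -2)
(-98 + Q(12, 0))² = (-98 - 2)² = (-100)² = 10000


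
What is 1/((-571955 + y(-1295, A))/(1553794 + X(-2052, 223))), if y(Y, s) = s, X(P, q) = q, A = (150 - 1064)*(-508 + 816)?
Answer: -1554017/853467 ≈ -1.8208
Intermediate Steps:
A = -281512 (A = -914*308 = -281512)
1/((-571955 + y(-1295, A))/(1553794 + X(-2052, 223))) = 1/((-571955 - 281512)/(1553794 + 223)) = 1/(-853467/1554017) = -1554017/853467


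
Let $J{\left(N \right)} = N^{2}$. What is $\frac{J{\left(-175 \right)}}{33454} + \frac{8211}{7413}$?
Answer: $\frac{23891139}{11809262} \approx 2.0231$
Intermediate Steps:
$\frac{J{\left(-175 \right)}}{33454} + \frac{8211}{7413} = \frac{\left(-175\right)^{2}}{33454} + \frac{8211}{7413} = 30625 \cdot \frac{1}{33454} + 8211 \cdot \frac{1}{7413} = \frac{30625}{33454} + \frac{391}{353} = \frac{23891139}{11809262}$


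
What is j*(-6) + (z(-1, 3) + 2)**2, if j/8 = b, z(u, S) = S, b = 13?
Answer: -599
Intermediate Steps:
j = 104 (j = 8*13 = 104)
j*(-6) + (z(-1, 3) + 2)**2 = 104*(-6) + (3 + 2)**2 = -624 + 5**2 = -624 + 25 = -599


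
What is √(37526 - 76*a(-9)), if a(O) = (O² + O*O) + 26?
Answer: 3*√2582 ≈ 152.44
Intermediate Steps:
a(O) = 26 + 2*O² (a(O) = (O² + O²) + 26 = 2*O² + 26 = 26 + 2*O²)
√(37526 - 76*a(-9)) = √(37526 - 76*(26 + 2*(-9)²)) = √(37526 - 76*(26 + 2*81)) = √(37526 - 76*(26 + 162)) = √(37526 - 76*188) = √(37526 - 14288) = √23238 = 3*√2582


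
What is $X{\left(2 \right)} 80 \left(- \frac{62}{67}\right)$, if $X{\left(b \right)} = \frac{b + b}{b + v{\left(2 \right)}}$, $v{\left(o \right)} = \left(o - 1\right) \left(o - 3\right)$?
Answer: $- \frac{19840}{67} \approx -296.12$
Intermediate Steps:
$v{\left(o \right)} = \left(-1 + o\right) \left(-3 + o\right)$
$X{\left(b \right)} = \frac{2 b}{-1 + b}$ ($X{\left(b \right)} = \frac{b + b}{b + \left(3 + 2^{2} - 8\right)} = \frac{2 b}{b + \left(3 + 4 - 8\right)} = \frac{2 b}{b - 1} = \frac{2 b}{-1 + b}$)
$X{\left(2 \right)} 80 \left(- \frac{62}{67}\right) = 2 \cdot 2 \frac{1}{-1 + 2} \cdot 80 \left(- \frac{62}{67}\right) = 2 \cdot 2 \cdot 1^{-1} \cdot 80 \left(\left(-62\right) \frac{1}{67}\right) = 2 \cdot 2 \cdot 1 \cdot 80 \left(- \frac{62}{67}\right) = 4 \cdot 80 \left(- \frac{62}{67}\right) = 320 \left(- \frac{62}{67}\right) = - \frac{19840}{67}$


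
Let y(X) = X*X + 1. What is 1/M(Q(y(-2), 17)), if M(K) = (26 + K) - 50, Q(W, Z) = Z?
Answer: -1/7 ≈ -0.14286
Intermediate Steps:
y(X) = 1 + X**2 (y(X) = X**2 + 1 = 1 + X**2)
M(K) = -24 + K
1/M(Q(y(-2), 17)) = 1/(-24 + 17) = 1/(-7) = -1/7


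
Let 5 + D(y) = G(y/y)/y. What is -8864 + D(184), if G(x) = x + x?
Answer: -815947/92 ≈ -8869.0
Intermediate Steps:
G(x) = 2*x
D(y) = -5 + 2/y (D(y) = -5 + (2*(y/y))/y = -5 + (2*1)/y = -5 + 2/y)
-8864 + D(184) = -8864 + (-5 + 2/184) = -8864 + (-5 + 2*(1/184)) = -8864 + (-5 + 1/92) = -8864 - 459/92 = -815947/92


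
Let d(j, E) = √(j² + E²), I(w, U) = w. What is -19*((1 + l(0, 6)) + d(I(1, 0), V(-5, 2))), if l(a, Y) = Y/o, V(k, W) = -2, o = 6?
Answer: -38 - 19*√5 ≈ -80.485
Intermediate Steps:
l(a, Y) = Y/6
d(j, E) = √(E² + j²)
-19*((1 + l(0, 6)) + d(I(1, 0), V(-5, 2))) = -19*((1 + (⅙)*6) + √((-2)² + 1²)) = -19*((1 + 1) + √(4 + 1)) = -19*(2 + √5) = -38 - 19*√5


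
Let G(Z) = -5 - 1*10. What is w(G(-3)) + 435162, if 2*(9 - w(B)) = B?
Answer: 870357/2 ≈ 4.3518e+5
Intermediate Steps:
G(Z) = -15 (G(Z) = -5 - 10 = -15)
w(B) = 9 - B/2
w(G(-3)) + 435162 = (9 - ½*(-15)) + 435162 = (9 + 15/2) + 435162 = 33/2 + 435162 = 870357/2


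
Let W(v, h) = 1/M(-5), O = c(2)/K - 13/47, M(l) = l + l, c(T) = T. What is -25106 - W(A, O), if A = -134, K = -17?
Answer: -251059/10 ≈ -25106.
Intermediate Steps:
M(l) = 2*l
O = -315/799 (O = 2/(-17) - 13/47 = 2*(-1/17) - 13*1/47 = -2/17 - 13/47 = -315/799 ≈ -0.39424)
W(v, h) = -⅒ (W(v, h) = 1/(2*(-5)) = 1/(-10) = -⅒)
-25106 - W(A, O) = -25106 - 1*(-⅒) = -25106 + ⅒ = -251059/10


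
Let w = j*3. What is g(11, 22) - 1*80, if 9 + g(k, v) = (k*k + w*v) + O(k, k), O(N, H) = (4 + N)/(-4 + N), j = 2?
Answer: 1163/7 ≈ 166.14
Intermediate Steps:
w = 6 (w = 2*3 = 6)
O(N, H) = (4 + N)/(-4 + N)
g(k, v) = -9 + k² + 6*v + (4 + k)/(-4 + k) (g(k, v) = -9 + ((k*k + 6*v) + (4 + k)/(-4 + k)) = -9 + ((k² + 6*v) + (4 + k)/(-4 + k)) = -9 + (k² + 6*v + (4 + k)/(-4 + k)) = -9 + k² + 6*v + (4 + k)/(-4 + k))
g(11, 22) - 1*80 = (4 + 11 + (-4 + 11)*(-9 + 11² + 6*22))/(-4 + 11) - 1*80 = (4 + 11 + 7*(-9 + 121 + 132))/7 - 80 = (4 + 11 + 7*244)/7 - 80 = (4 + 11 + 1708)/7 - 80 = (⅐)*1723 - 80 = 1723/7 - 80 = 1163/7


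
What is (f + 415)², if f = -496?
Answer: 6561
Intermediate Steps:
(f + 415)² = (-496 + 415)² = (-81)² = 6561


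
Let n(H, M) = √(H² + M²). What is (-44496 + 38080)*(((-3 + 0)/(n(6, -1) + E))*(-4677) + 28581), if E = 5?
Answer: -145866156 - 7501908*√37 ≈ -1.9150e+8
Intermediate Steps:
(-44496 + 38080)*(((-3 + 0)/(n(6, -1) + E))*(-4677) + 28581) = (-44496 + 38080)*(((-3 + 0)/(√(6² + (-1)²) + 5))*(-4677) + 28581) = -6416*(-3/(√(36 + 1) + 5)*(-4677) + 28581) = -6416*(-3/(√37 + 5)*(-4677) + 28581) = -6416*(-3/(5 + √37)*(-4677) + 28581) = -6416*(14031/(5 + √37) + 28581) = -6416*(28581 + 14031/(5 + √37)) = -183375696 - 90022896/(5 + √37)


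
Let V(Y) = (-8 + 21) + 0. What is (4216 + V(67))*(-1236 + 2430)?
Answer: 5049426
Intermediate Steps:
V(Y) = 13 (V(Y) = 13 + 0 = 13)
(4216 + V(67))*(-1236 + 2430) = (4216 + 13)*(-1236 + 2430) = 4229*1194 = 5049426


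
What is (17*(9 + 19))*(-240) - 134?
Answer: -114374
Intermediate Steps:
(17*(9 + 19))*(-240) - 134 = (17*28)*(-240) - 134 = 476*(-240) - 134 = -114240 - 134 = -114374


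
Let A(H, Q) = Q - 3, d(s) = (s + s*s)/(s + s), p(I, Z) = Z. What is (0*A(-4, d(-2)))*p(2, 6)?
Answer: 0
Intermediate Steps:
d(s) = (s + s**2)/(2*s) (d(s) = (s + s**2)/((2*s)) = (s + s**2)*(1/(2*s)) = (s + s**2)/(2*s))
A(H, Q) = -3 + Q
(0*A(-4, d(-2)))*p(2, 6) = (0*(-3 + (1/2 + (1/2)*(-2))))*6 = (0*(-3 + (1/2 - 1)))*6 = (0*(-3 - 1/2))*6 = (0*(-7/2))*6 = 0*6 = 0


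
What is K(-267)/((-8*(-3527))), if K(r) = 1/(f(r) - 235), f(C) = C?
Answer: -1/14164432 ≈ -7.0599e-8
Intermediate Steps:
K(r) = 1/(-235 + r) (K(r) = 1/(r - 235) = 1/(-235 + r))
K(-267)/((-8*(-3527))) = 1/((-235 - 267)*((-8*(-3527)))) = 1/(-502*28216) = -1/502*1/28216 = -1/14164432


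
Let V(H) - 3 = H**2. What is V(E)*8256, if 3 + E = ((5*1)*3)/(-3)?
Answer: 553152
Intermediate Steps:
E = -8 (E = -3 + ((5*1)*3)/(-3) = -3 + (5*3)*(-1/3) = -3 + 15*(-1/3) = -3 - 5 = -8)
V(H) = 3 + H**2
V(E)*8256 = (3 + (-8)**2)*8256 = (3 + 64)*8256 = 67*8256 = 553152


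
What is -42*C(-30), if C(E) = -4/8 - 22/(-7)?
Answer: -111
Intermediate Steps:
C(E) = 37/14 (C(E) = -4*⅛ - 22*(-⅐) = -½ + 22/7 = 37/14)
-42*C(-30) = -42*37/14 = -111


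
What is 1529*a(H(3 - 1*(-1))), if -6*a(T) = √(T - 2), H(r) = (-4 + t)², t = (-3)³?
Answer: -1529*√959/6 ≈ -7891.6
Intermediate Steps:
t = -27
H(r) = 961 (H(r) = (-4 - 27)² = (-31)² = 961)
a(T) = -√(-2 + T)/6 (a(T) = -√(T - 2)/6 = -√(-2 + T)/6)
1529*a(H(3 - 1*(-1))) = 1529*(-√(-2 + 961)/6) = 1529*(-√959/6) = -1529*√959/6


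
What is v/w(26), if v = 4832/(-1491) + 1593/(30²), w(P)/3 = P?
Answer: -219293/11629800 ≈ -0.018856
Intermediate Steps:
w(P) = 3*P
v = -219293/149100 (v = 4832*(-1/1491) + 1593/900 = -4832/1491 + 1593*(1/900) = -4832/1491 + 177/100 = -219293/149100 ≈ -1.4708)
v/w(26) = -219293/(149100*(3*26)) = -219293/149100/78 = -219293/149100*1/78 = -219293/11629800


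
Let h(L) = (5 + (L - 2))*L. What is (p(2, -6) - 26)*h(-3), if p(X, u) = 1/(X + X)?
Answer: 0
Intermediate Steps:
h(L) = L*(3 + L) (h(L) = (5 + (-2 + L))*L = (3 + L)*L = L*(3 + L))
p(X, u) = 1/(2*X)
(p(2, -6) - 26)*h(-3) = ((½)/2 - 26)*(-3*(3 - 3)) = ((½)*(½) - 26)*(-3*0) = (¼ - 26)*0 = -103/4*0 = 0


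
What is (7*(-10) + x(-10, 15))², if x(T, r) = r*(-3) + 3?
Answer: 12544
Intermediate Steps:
x(T, r) = 3 - 3*r (x(T, r) = -3*r + 3 = 3 - 3*r)
(7*(-10) + x(-10, 15))² = (7*(-10) + (3 - 3*15))² = (-70 + (3 - 45))² = (-70 - 42)² = (-112)² = 12544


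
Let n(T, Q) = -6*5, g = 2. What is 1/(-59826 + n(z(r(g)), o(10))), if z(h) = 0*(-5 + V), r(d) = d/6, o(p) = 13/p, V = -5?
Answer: -1/59856 ≈ -1.6707e-5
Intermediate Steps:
r(d) = d/6 (r(d) = d*(⅙) = d/6)
z(h) = 0 (z(h) = 0*(-5 - 5) = 0*(-10) = 0)
n(T, Q) = -30
1/(-59826 + n(z(r(g)), o(10))) = 1/(-59826 - 30) = 1/(-59856) = -1/59856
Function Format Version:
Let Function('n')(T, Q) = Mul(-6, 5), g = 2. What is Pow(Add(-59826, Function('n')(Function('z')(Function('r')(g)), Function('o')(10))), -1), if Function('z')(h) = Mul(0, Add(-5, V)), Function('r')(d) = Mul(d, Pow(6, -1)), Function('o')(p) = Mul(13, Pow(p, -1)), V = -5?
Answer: Rational(-1, 59856) ≈ -1.6707e-5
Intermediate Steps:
Function('r')(d) = Mul(Rational(1, 6), d) (Function('r')(d) = Mul(d, Rational(1, 6)) = Mul(Rational(1, 6), d))
Function('z')(h) = 0 (Function('z')(h) = Mul(0, Add(-5, -5)) = Mul(0, -10) = 0)
Function('n')(T, Q) = -30
Pow(Add(-59826, Function('n')(Function('z')(Function('r')(g)), Function('o')(10))), -1) = Pow(Add(-59826, -30), -1) = Pow(-59856, -1) = Rational(-1, 59856)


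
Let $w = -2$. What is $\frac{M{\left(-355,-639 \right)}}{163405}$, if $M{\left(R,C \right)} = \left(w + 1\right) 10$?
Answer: $- \frac{2}{32681} \approx -6.1198 \cdot 10^{-5}$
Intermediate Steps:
$M{\left(R,C \right)} = -10$ ($M{\left(R,C \right)} = \left(-2 + 1\right) 10 = \left(-1\right) 10 = -10$)
$\frac{M{\left(-355,-639 \right)}}{163405} = - \frac{10}{163405} = \left(-10\right) \frac{1}{163405} = - \frac{2}{32681}$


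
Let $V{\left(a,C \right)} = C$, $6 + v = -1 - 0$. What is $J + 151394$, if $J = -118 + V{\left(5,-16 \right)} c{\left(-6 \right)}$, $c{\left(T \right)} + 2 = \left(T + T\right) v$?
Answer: $149964$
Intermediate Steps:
$v = -7$ ($v = -6 - 1 = -7$)
$c{\left(T \right)} = -2 - 14 T$ ($c{\left(T \right)} = -2 + \left(T + T\right) \left(-7\right) = -2 + 2 T \left(-7\right) = -2 - 14 T$)
$J = -1430$ ($J = -118 - 16 \left(-2 - -84\right) = -118 - 16 \left(-2 + 84\right) = -118 - 1312 = -1430$)
$J + 151394 = -1430 + 151394 = 149964$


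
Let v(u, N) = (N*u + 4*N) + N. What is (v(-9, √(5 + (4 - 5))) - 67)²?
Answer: 5625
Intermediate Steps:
v(u, N) = 5*N + N*u (v(u, N) = (4*N + N*u) + N = 5*N + N*u)
(v(-9, √(5 + (4 - 5))) - 67)² = (√(5 + (4 - 5))*(5 - 9) - 67)² = (√(5 - 1)*(-4) - 67)² = (√4*(-4) - 67)² = (2*(-4) - 67)² = (-8 - 67)² = (-75)² = 5625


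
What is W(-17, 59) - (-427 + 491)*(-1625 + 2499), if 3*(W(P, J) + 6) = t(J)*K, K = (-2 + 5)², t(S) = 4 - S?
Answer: -56107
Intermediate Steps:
K = 9 (K = 3² = 9)
W(P, J) = 6 - 3*J (W(P, J) = -6 + ((4 - J)*9)/3 = -6 + (36 - 9*J)/3 = -6 + (12 - 3*J) = 6 - 3*J)
W(-17, 59) - (-427 + 491)*(-1625 + 2499) = (6 - 3*59) - (-427 + 491)*(-1625 + 2499) = (6 - 177) - 64*874 = -171 - 1*55936 = -171 - 55936 = -56107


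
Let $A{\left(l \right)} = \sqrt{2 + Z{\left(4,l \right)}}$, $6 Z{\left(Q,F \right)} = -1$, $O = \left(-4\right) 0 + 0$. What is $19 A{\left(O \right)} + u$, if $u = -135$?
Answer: $-135 + \frac{19 \sqrt{66}}{6} \approx -109.27$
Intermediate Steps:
$O = 0$ ($O = 0 + 0 = 0$)
$Z{\left(Q,F \right)} = - \frac{1}{6}$ ($Z{\left(Q,F \right)} = \frac{1}{6} \left(-1\right) = - \frac{1}{6}$)
$A{\left(l \right)} = \frac{\sqrt{66}}{6}$ ($A{\left(l \right)} = \sqrt{2 - \frac{1}{6}} = \sqrt{\frac{11}{6}} = \frac{\sqrt{66}}{6}$)
$19 A{\left(O \right)} + u = 19 \frac{\sqrt{66}}{6} - 135 = \frac{19 \sqrt{66}}{6} - 135 = -135 + \frac{19 \sqrt{66}}{6}$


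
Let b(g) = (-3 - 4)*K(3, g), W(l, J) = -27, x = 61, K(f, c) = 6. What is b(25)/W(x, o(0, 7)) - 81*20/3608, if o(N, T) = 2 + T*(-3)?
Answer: 8983/8118 ≈ 1.1066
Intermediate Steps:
o(N, T) = 2 - 3*T
b(g) = -42 (b(g) = (-3 - 4)*6 = -7*6 = -42)
b(25)/W(x, o(0, 7)) - 81*20/3608 = -42/(-27) - 81*20/3608 = -42*(-1/27) - 1620*1/3608 = 14/9 - 405/902 = 8983/8118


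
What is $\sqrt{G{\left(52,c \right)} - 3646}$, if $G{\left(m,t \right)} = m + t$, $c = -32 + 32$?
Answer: $i \sqrt{3594} \approx 59.95 i$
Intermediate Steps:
$c = 0$
$\sqrt{G{\left(52,c \right)} - 3646} = \sqrt{\left(52 + 0\right) - 3646} = \sqrt{52 - 3646} = \sqrt{-3594} = i \sqrt{3594}$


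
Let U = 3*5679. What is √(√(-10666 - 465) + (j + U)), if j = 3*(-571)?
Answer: √(15324 + I*√11131) ≈ 123.79 + 0.4261*I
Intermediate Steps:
j = -1713
U = 17037
√(√(-10666 - 465) + (j + U)) = √(√(-10666 - 465) + (-1713 + 17037)) = √(√(-11131) + 15324) = √(I*√11131 + 15324) = √(15324 + I*√11131)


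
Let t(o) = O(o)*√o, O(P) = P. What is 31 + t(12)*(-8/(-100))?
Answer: 31 + 48*√3/25 ≈ 34.326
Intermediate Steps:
t(o) = o^(3/2) (t(o) = o*√o = o^(3/2))
31 + t(12)*(-8/(-100)) = 31 + 12^(3/2)*(-8/(-100)) = 31 + (24*√3)*(-8*(-1/100)) = 31 + (24*√3)*(2/25) = 31 + 48*√3/25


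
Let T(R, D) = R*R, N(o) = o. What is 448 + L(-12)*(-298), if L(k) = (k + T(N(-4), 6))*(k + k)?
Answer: 29056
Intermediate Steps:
T(R, D) = R²
L(k) = 2*k*(16 + k) (L(k) = (k + (-4)²)*(k + k) = (k + 16)*(2*k) = (16 + k)*(2*k) = 2*k*(16 + k))
448 + L(-12)*(-298) = 448 + (2*(-12)*(16 - 12))*(-298) = 448 + (2*(-12)*4)*(-298) = 448 - 96*(-298) = 448 + 28608 = 29056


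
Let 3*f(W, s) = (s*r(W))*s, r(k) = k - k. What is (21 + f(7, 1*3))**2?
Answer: 441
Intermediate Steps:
r(k) = 0
f(W, s) = 0 (f(W, s) = ((s*0)*s)/3 = (0*s)/3 = (1/3)*0 = 0)
(21 + f(7, 1*3))**2 = (21 + 0)**2 = 21**2 = 441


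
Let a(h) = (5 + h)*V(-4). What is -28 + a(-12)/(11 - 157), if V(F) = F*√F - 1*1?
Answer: -4095/146 - 28*I/73 ≈ -28.048 - 0.38356*I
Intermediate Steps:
V(F) = -1 + F^(3/2) (V(F) = F^(3/2) - 1 = -1 + F^(3/2))
a(h) = (-1 - 8*I)*(5 + h) (a(h) = (5 + h)*(-1 + (-4)^(3/2)) = (5 + h)*(-1 - 8*I) = (-1 - 8*I)*(5 + h))
-28 + a(-12)/(11 - 157) = -28 + (-(1 + 8*I)*(5 - 12))/(11 - 157) = -28 + (-1*(1 + 8*I)*(-7))/(-146) = -28 - (7 + 56*I)/146 = -28 + (-7/146 - 28*I/73) = -4095/146 - 28*I/73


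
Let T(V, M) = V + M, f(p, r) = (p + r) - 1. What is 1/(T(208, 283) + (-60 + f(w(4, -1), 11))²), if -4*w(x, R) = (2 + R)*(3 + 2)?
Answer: 16/49881 ≈ 0.00032076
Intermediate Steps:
w(x, R) = -5/2 - 5*R/4 (w(x, R) = -(2 + R)*(3 + 2)/4 = -(2 + R)*5/4 = -(10 + 5*R)/4 = -5/2 - 5*R/4)
f(p, r) = -1 + p + r
T(V, M) = M + V
1/(T(208, 283) + (-60 + f(w(4, -1), 11))²) = 1/((283 + 208) + (-60 + (-1 + (-5/2 - 5/4*(-1)) + 11))²) = 1/(491 + (-60 + (-1 + (-5/2 + 5/4) + 11))²) = 1/(491 + (-60 + (-1 - 5/4 + 11))²) = 1/(491 + (-60 + 35/4)²) = 1/(491 + (-205/4)²) = 1/(491 + 42025/16) = 1/(49881/16) = 16/49881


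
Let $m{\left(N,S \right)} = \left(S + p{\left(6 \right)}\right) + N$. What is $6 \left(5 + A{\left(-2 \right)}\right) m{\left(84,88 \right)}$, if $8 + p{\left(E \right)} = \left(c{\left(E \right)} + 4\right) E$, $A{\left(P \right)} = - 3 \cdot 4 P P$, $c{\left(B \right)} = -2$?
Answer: $-45408$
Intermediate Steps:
$A{\left(P \right)} = - 12 P^{2}$ ($A{\left(P \right)} = - 12 P P = - 12 P^{2}$)
$p{\left(E \right)} = -8 + 2 E$ ($p{\left(E \right)} = -8 + \left(-2 + 4\right) E = -8 + 2 E$)
$m{\left(N,S \right)} = 4 + N + S$ ($m{\left(N,S \right)} = \left(S + \left(-8 + 2 \cdot 6\right)\right) + N = \left(S + \left(-8 + 12\right)\right) + N = \left(S + 4\right) + N = \left(4 + S\right) + N = 4 + N + S$)
$6 \left(5 + A{\left(-2 \right)}\right) m{\left(84,88 \right)} = 6 \left(5 - 12 \left(-2\right)^{2}\right) \left(4 + 84 + 88\right) = 6 \left(5 - 48\right) 176 = 6 \left(-43\right) 176 = \left(-258\right) 176 = -45408$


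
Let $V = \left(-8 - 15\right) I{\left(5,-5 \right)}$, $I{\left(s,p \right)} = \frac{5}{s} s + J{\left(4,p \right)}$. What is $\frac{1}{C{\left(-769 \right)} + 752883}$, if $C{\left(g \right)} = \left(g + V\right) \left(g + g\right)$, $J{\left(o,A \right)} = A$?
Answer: $\frac{1}{1935605} \approx 5.1663 \cdot 10^{-7}$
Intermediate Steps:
$I{\left(s,p \right)} = 5 + p$ ($I{\left(s,p \right)} = \frac{5}{s} s + p = 5 + p$)
$V = 0$ ($V = \left(-8 - 15\right) \left(5 - 5\right) = \left(-23\right) 0 = 0$)
$C{\left(g \right)} = 2 g^{2}$ ($C{\left(g \right)} = \left(g + 0\right) \left(g + g\right) = g 2 g = 2 g^{2}$)
$\frac{1}{C{\left(-769 \right)} + 752883} = \frac{1}{2 \left(-769\right)^{2} + 752883} = \frac{1}{2 \cdot 591361 + 752883} = \frac{1}{1182722 + 752883} = \frac{1}{1935605}$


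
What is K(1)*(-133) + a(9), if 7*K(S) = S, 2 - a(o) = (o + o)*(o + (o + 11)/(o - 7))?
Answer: -359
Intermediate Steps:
a(o) = 2 - 2*o*(o + (11 + o)/(-7 + o)) (a(o) = 2 - (o + o)*(o + (o + 11)/(o - 7)) = 2 - 2*o*(o + (11 + o)/(-7 + o)))
K(S) = S/7
K(1)*(-133) + a(9) = ((⅐)*1)*(-133) + 2*(-7 - 1*9³ - 10*9 + 6*9²)/(-7 + 9) = (⅐)*(-133) + 2*(-7 - 1*729 - 90 + 6*81)/2 = -19 + 2*(½)*(-7 - 729 - 90 + 486) = -19 + 2*(½)*(-340) = -19 - 340 = -359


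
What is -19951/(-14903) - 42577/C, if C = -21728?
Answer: 152574337/46258912 ≈ 3.2983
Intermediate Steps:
-19951/(-14903) - 42577/C = -19951/(-14903) - 42577/(-21728) = -19951*(-1/14903) - 42577*(-1/21728) = 19951/14903 + 42577/21728 = 152574337/46258912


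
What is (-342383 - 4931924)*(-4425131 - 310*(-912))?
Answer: 21848347334177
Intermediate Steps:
(-342383 - 4931924)*(-4425131 - 310*(-912)) = -5274307*(-4425131 + 282720) = -5274307*(-4142411) = 21848347334177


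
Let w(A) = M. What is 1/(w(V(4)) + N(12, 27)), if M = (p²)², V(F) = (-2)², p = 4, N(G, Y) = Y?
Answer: 1/283 ≈ 0.0035336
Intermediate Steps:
V(F) = 4
M = 256 (M = (4²)² = 16² = 256)
w(A) = 256
1/(w(V(4)) + N(12, 27)) = 1/(256 + 27) = 1/283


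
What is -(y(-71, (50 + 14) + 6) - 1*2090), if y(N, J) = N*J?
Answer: 7060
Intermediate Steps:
y(N, J) = J*N
-(y(-71, (50 + 14) + 6) - 1*2090) = -(((50 + 14) + 6)*(-71) - 1*2090) = -((64 + 6)*(-71) - 2090) = -(70*(-71) - 2090) = -(-4970 - 2090) = -1*(-7060) = 7060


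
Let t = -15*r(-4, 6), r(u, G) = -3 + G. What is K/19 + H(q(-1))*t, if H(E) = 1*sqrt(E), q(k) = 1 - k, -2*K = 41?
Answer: -41/38 - 45*sqrt(2) ≈ -64.719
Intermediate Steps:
K = -41/2 (K = -1/2*41 = -41/2 ≈ -20.500)
H(E) = sqrt(E)
t = -45 (t = -15*(-3 + 6) = -15*3 = -45)
K/19 + H(q(-1))*t = -41/2/19 + sqrt(1 - 1*(-1))*(-45) = -41/2*1/19 + sqrt(1 + 1)*(-45) = -41/38 + sqrt(2)*(-45) = -41/38 - 45*sqrt(2)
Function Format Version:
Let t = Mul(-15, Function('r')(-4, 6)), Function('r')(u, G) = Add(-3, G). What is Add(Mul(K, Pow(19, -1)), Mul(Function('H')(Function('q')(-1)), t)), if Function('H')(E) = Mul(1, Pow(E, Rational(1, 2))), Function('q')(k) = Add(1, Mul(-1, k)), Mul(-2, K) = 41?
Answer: Add(Rational(-41, 38), Mul(-45, Pow(2, Rational(1, 2)))) ≈ -64.719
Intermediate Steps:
K = Rational(-41, 2) (K = Mul(Rational(-1, 2), 41) = Rational(-41, 2) ≈ -20.500)
Function('H')(E) = Pow(E, Rational(1, 2))
t = -45 (t = Mul(-15, Add(-3, 6)) = Mul(-15, 3) = -45)
Add(Mul(K, Pow(19, -1)), Mul(Function('H')(Function('q')(-1)), t)) = Add(Mul(Rational(-41, 2), Pow(19, -1)), Mul(Pow(Add(1, Mul(-1, -1)), Rational(1, 2)), -45)) = Add(Mul(Rational(-41, 2), Rational(1, 19)), Mul(Pow(Add(1, 1), Rational(1, 2)), -45)) = Add(Rational(-41, 38), Mul(Pow(2, Rational(1, 2)), -45)) = Add(Rational(-41, 38), Mul(-45, Pow(2, Rational(1, 2))))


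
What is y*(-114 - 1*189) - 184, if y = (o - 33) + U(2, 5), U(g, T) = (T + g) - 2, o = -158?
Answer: 56174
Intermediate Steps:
U(g, T) = -2 + T + g
y = -186 (y = (-158 - 33) + (-2 + 5 + 2) = -191 + 5 = -186)
y*(-114 - 1*189) - 184 = -186*(-114 - 1*189) - 184 = -186*(-114 - 189) - 184 = -186*(-303) - 184 = 56358 - 184 = 56174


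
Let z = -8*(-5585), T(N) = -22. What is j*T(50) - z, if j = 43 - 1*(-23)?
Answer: -46132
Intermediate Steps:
j = 66 (j = 43 + 23 = 66)
z = 44680
j*T(50) - z = 66*(-22) - 1*44680 = -1452 - 44680 = -46132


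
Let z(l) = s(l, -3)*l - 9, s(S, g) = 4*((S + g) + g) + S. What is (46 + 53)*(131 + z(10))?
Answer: 37818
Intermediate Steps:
s(S, g) = 5*S + 8*g (s(S, g) = 4*(S + 2*g) + S = (4*S + 8*g) + S = 5*S + 8*g)
z(l) = -9 + l*(-24 + 5*l) (z(l) = (5*l + 8*(-3))*l - 9 = (5*l - 24)*l - 9 = (-24 + 5*l)*l - 9 = l*(-24 + 5*l) - 9 = -9 + l*(-24 + 5*l))
(46 + 53)*(131 + z(10)) = (46 + 53)*(131 + (-9 + 10*(-24 + 5*10))) = 99*(131 + (-9 + 10*(-24 + 50))) = 99*(131 + (-9 + 10*26)) = 99*(131 + (-9 + 260)) = 99*(131 + 251) = 99*382 = 37818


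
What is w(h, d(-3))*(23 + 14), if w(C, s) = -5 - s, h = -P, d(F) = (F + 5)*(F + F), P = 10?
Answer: 259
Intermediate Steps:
d(F) = 2*F*(5 + F) (d(F) = (5 + F)*(2*F) = 2*F*(5 + F))
h = -10 (h = -1*10 = -10)
w(h, d(-3))*(23 + 14) = (-5 - 2*(-3)*(5 - 3))*(23 + 14) = (-5 - 2*(-3)*2)*37 = (-5 - 1*(-12))*37 = (-5 + 12)*37 = 7*37 = 259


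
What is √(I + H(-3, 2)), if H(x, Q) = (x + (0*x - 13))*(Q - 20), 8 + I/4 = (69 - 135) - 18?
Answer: 4*I*√5 ≈ 8.9443*I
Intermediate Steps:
I = -368 (I = -32 + 4*((69 - 135) - 18) = -32 + 4*(-66 - 18) = -32 + 4*(-84) = -32 - 336 = -368)
H(x, Q) = (-20 + Q)*(-13 + x) (H(x, Q) = (x + (0 - 13))*(-20 + Q) = (x - 13)*(-20 + Q) = (-13 + x)*(-20 + Q) = (-20 + Q)*(-13 + x))
√(I + H(-3, 2)) = √(-368 + (260 - 20*(-3) - 13*2 + 2*(-3))) = √(-368 + (260 + 60 - 26 - 6)) = √(-368 + 288) = √(-80) = 4*I*√5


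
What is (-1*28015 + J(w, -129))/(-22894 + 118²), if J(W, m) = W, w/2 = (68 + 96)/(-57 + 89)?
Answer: 112019/35880 ≈ 3.1220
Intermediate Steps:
w = 41/4 (w = 2*((68 + 96)/(-57 + 89)) = 2*(164/32) = 2*(164*(1/32)) = 2*(41/8) = 41/4 ≈ 10.250)
(-1*28015 + J(w, -129))/(-22894 + 118²) = (-1*28015 + 41/4)/(-22894 + 118²) = (-28015 + 41/4)/(-22894 + 13924) = -112019/4/(-8970) = -112019/4*(-1/8970) = 112019/35880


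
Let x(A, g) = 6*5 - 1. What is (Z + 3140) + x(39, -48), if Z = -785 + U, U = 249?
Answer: 2633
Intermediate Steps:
Z = -536 (Z = -785 + 249 = -536)
x(A, g) = 29 (x(A, g) = 30 - 1 = 29)
(Z + 3140) + x(39, -48) = (-536 + 3140) + 29 = 2604 + 29 = 2633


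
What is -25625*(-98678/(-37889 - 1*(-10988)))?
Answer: -2528623750/26901 ≈ -93997.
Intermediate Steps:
-25625*(-98678/(-37889 - 1*(-10988))) = -25625*(-98678/(-37889 + 10988)) = -25625/((-26901*(-1/98678))) = -25625/26901/98678 = -25625*98678/26901 = -2528623750/26901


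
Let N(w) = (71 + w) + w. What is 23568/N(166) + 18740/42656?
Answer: 8168297/138632 ≈ 58.921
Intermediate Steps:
N(w) = 71 + 2*w
23568/N(166) + 18740/42656 = 23568/(71 + 2*166) + 18740/42656 = 23568/(71 + 332) + 18740*(1/42656) = 23568/403 + 4685/10664 = 8168297/138632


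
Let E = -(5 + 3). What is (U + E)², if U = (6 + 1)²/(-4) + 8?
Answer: 2401/16 ≈ 150.06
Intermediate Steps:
U = -17/4 (U = 7²*(-¼) + 8 = 49*(-¼) + 8 = -49/4 + 8 = -17/4 ≈ -4.2500)
E = -8 ≈ -8.0000
(U + E)² = (-17/4 - 8)² = (-49/4)² = 2401/16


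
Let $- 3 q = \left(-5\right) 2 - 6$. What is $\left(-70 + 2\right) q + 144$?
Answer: $- \frac{656}{3} \approx -218.67$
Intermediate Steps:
$q = \frac{16}{3}$ ($q = - \frac{\left(-5\right) 2 - 6}{3} = - \frac{-10 - 6}{3} = \left(- \frac{1}{3}\right) \left(-16\right) = \frac{16}{3} \approx 5.3333$)
$\left(-70 + 2\right) q + 144 = \left(-70 + 2\right) \frac{16}{3} + 144 = \left(-68\right) \frac{16}{3} + 144 = - \frac{1088}{3} + 144 = - \frac{656}{3}$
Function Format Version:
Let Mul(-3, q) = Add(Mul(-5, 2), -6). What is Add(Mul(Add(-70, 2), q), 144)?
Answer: Rational(-656, 3) ≈ -218.67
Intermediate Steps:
q = Rational(16, 3) (q = Mul(Rational(-1, 3), Add(Mul(-5, 2), -6)) = Mul(Rational(-1, 3), Add(-10, -6)) = Mul(Rational(-1, 3), -16) = Rational(16, 3) ≈ 5.3333)
Add(Mul(Add(-70, 2), q), 144) = Add(Mul(Add(-70, 2), Rational(16, 3)), 144) = Add(Mul(-68, Rational(16, 3)), 144) = Add(Rational(-1088, 3), 144) = Rational(-656, 3)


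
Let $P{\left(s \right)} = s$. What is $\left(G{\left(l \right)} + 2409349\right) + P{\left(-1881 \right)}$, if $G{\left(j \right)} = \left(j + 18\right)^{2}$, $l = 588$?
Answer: $2774704$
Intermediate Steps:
$G{\left(j \right)} = \left(18 + j\right)^{2}$
$\left(G{\left(l \right)} + 2409349\right) + P{\left(-1881 \right)} = \left(\left(18 + 588\right)^{2} + 2409349\right) - 1881 = \left(606^{2} + 2409349\right) - 1881 = \left(367236 + 2409349\right) - 1881 = 2776585 - 1881 = 2774704$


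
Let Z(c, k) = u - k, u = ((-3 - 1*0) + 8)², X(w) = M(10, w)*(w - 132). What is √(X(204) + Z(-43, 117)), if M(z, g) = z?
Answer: 2*√157 ≈ 25.060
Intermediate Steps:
X(w) = -1320 + 10*w (X(w) = 10*(w - 132) = 10*(-132 + w) = -1320 + 10*w)
u = 25 (u = ((-3 + 0) + 8)² = (-3 + 8)² = 5² = 25)
Z(c, k) = 25 - k
√(X(204) + Z(-43, 117)) = √((-1320 + 10*204) + (25 - 1*117)) = √((-1320 + 2040) + (25 - 117)) = √(720 - 92) = √628 = 2*√157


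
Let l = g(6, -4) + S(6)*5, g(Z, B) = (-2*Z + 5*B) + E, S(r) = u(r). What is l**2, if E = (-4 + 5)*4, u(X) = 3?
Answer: 169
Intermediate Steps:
S(r) = 3
E = 4 (E = 1*4 = 4)
g(Z, B) = 4 - 2*Z + 5*B (g(Z, B) = (-2*Z + 5*B) + 4 = 4 - 2*Z + 5*B)
l = -13 (l = (4 - 2*6 + 5*(-4)) + 3*5 = (4 - 12 - 20) + 15 = -28 + 15 = -13)
l**2 = (-13)**2 = 169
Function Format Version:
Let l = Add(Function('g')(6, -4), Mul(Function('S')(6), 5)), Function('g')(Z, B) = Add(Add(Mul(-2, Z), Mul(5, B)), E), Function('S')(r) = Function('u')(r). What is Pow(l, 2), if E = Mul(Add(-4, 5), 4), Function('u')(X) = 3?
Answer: 169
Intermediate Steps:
Function('S')(r) = 3
E = 4 (E = Mul(1, 4) = 4)
Function('g')(Z, B) = Add(4, Mul(-2, Z), Mul(5, B)) (Function('g')(Z, B) = Add(Add(Mul(-2, Z), Mul(5, B)), 4) = Add(4, Mul(-2, Z), Mul(5, B)))
l = -13 (l = Add(Add(4, Mul(-2, 6), Mul(5, -4)), Mul(3, 5)) = Add(Add(4, -12, -20), 15) = Add(-28, 15) = -13)
Pow(l, 2) = Pow(-13, 2) = 169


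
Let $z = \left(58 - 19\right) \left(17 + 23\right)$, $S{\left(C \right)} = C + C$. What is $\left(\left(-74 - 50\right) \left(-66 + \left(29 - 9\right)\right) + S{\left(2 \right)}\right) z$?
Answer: $8904480$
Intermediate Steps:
$S{\left(C \right)} = 2 C$
$z = 1560$ ($z = 39 \cdot 40 = 1560$)
$\left(\left(-74 - 50\right) \left(-66 + \left(29 - 9\right)\right) + S{\left(2 \right)}\right) z = \left(\left(-74 - 50\right) \left(-66 + \left(29 - 9\right)\right) + 2 \cdot 2\right) 1560 = \left(- 124 \left(-66 + 20\right) + 4\right) 1560 = \left(\left(-124\right) \left(-46\right) + 4\right) 1560 = \left(5704 + 4\right) 1560 = 5708 \cdot 1560 = 8904480$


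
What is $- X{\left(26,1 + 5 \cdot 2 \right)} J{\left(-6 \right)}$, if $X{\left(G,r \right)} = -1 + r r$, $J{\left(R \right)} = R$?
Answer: $720$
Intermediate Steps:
$X{\left(G,r \right)} = -1 + r^{2}$
$- X{\left(26,1 + 5 \cdot 2 \right)} J{\left(-6 \right)} = - (-1 + \left(1 + 5 \cdot 2\right)^{2}) \left(-6\right) = - (-1 + \left(1 + 10\right)^{2}) \left(-6\right) = - (-1 + 11^{2}) \left(-6\right) = - (-1 + 121) \left(-6\right) = \left(-1\right) 120 \left(-6\right) = \left(-120\right) \left(-6\right) = 720$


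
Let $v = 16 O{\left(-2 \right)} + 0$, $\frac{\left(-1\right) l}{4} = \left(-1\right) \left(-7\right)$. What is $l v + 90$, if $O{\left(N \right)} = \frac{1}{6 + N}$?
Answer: $-22$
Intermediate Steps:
$l = -28$ ($l = - 4 \left(\left(-1\right) \left(-7\right)\right) = \left(-4\right) 7 = -28$)
$v = 4$ ($v = \frac{16}{6 - 2} + 0 = \frac{16}{4} + 0 = 16 \cdot \frac{1}{4} + 0 = 4 + 0 = 4$)
$l v + 90 = \left(-28\right) 4 + 90 = -112 + 90 = -22$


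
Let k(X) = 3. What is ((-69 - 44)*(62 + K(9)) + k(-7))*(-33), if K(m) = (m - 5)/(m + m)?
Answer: 695783/3 ≈ 2.3193e+5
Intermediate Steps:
K(m) = (-5 + m)/(2*m) (K(m) = (-5 + m)/((2*m)) = (-5 + m)*(1/(2*m)) = (-5 + m)/(2*m))
((-69 - 44)*(62 + K(9)) + k(-7))*(-33) = ((-69 - 44)*(62 + (½)*(-5 + 9)/9) + 3)*(-33) = (-113*(62 + (½)*(⅑)*4) + 3)*(-33) = (-113*(62 + 2/9) + 3)*(-33) = (-113*560/9 + 3)*(-33) = (-63280/9 + 3)*(-33) = -63253/9*(-33) = 695783/3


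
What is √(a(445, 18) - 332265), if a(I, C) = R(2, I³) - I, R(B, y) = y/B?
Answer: √174911410/2 ≈ 6612.7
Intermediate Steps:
a(I, C) = I³/2 - I
√(a(445, 18) - 332265) = √(((½)*445³ - 1*445) - 332265) = √(((½)*88121125 - 445) - 332265) = √((88121125/2 - 445) - 332265) = √(88120235/2 - 332265) = √(87455705/2) = √174911410/2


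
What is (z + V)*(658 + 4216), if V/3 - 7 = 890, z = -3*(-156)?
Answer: 15396966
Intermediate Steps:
z = 468
V = 2691 (V = 21 + 3*890 = 21 + 2670 = 2691)
(z + V)*(658 + 4216) = (468 + 2691)*(658 + 4216) = 3159*4874 = 15396966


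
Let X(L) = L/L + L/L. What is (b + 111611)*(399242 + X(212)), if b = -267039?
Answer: -62053696432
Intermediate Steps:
X(L) = 2 (X(L) = 1 + 1 = 2)
(b + 111611)*(399242 + X(212)) = (-267039 + 111611)*(399242 + 2) = -155428*399244 = -62053696432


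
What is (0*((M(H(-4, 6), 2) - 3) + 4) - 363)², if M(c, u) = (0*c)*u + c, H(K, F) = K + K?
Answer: 131769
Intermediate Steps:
H(K, F) = 2*K
M(c, u) = c (M(c, u) = 0*u + c = 0 + c = c)
(0*((M(H(-4, 6), 2) - 3) + 4) - 363)² = (0*((2*(-4) - 3) + 4) - 363)² = (0*((-8 - 3) + 4) - 363)² = (0*(-11 + 4) - 363)² = (0*(-7) - 363)² = (0 - 363)² = (-363)² = 131769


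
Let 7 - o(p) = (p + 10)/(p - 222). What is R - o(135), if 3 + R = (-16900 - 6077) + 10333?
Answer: -37967/3 ≈ -12656.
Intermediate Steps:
o(p) = 7 - (10 + p)/(-222 + p) (o(p) = 7 - (p + 10)/(p - 222) = 7 - (10 + p)/(-222 + p))
R = -12647 (R = -3 + ((-16900 - 6077) + 10333) = -3 + (-22977 + 10333) = -3 - 12644 = -12647)
R - o(135) = -12647 - 2*(-782 + 3*135)/(-222 + 135) = -12647 - 2*(-782 + 405)/(-87) = -12647 - 2*(-1)*(-377)/87 = -12647 - 1*26/3 = -12647 - 26/3 = -37967/3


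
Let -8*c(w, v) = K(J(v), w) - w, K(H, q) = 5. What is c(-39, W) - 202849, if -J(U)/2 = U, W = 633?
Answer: -405709/2 ≈ -2.0285e+5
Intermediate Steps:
J(U) = -2*U
c(w, v) = -5/8 + w/8 (c(w, v) = -(5 - w)/8 = -5/8 + w/8)
c(-39, W) - 202849 = (-5/8 + (⅛)*(-39)) - 202849 = (-5/8 - 39/8) - 202849 = -11/2 - 202849 = -405709/2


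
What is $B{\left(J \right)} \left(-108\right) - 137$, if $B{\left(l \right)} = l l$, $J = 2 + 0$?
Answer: $-569$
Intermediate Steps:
$J = 2$
$B{\left(l \right)} = l^{2}$
$B{\left(J \right)} \left(-108\right) - 137 = 2^{2} \left(-108\right) - 137 = 4 \left(-108\right) - 137 = -432 - 137 = -569$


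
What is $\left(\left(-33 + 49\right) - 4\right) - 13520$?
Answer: $-13508$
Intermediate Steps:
$\left(\left(-33 + 49\right) - 4\right) - 13520 = \left(16 - 4\right) - 13520 = 12 - 13520 = -13508$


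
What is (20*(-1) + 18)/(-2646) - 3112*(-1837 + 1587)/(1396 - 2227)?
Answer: -343097723/366471 ≈ -936.22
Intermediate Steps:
(20*(-1) + 18)/(-2646) - 3112*(-1837 + 1587)/(1396 - 2227) = (-20 + 18)*(-1/2646) - 3112/((-831/(-250))) = -2*(-1/2646) - 3112/((-831*(-1/250))) = 1/1323 - 3112/831/250 = 1/1323 - 3112*250/831 = 1/1323 - 778000/831 = -343097723/366471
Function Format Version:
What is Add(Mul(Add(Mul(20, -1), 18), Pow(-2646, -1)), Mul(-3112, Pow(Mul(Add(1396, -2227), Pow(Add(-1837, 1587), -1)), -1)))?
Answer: Rational(-343097723, 366471) ≈ -936.22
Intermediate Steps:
Add(Mul(Add(Mul(20, -1), 18), Pow(-2646, -1)), Mul(-3112, Pow(Mul(Add(1396, -2227), Pow(Add(-1837, 1587), -1)), -1))) = Add(Mul(Add(-20, 18), Rational(-1, 2646)), Mul(-3112, Pow(Mul(-831, Pow(-250, -1)), -1))) = Add(Mul(-2, Rational(-1, 2646)), Mul(-3112, Pow(Mul(-831, Rational(-1, 250)), -1))) = Add(Rational(1, 1323), Mul(-3112, Pow(Rational(831, 250), -1))) = Add(Rational(1, 1323), Mul(-3112, Rational(250, 831))) = Add(Rational(1, 1323), Rational(-778000, 831)) = Rational(-343097723, 366471)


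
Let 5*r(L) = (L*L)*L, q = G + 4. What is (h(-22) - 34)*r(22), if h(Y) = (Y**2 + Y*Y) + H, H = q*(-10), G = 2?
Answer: 9306352/5 ≈ 1.8613e+6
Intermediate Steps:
q = 6 (q = 2 + 4 = 6)
r(L) = L**3/5 (r(L) = ((L*L)*L)/5 = (L**2*L)/5 = L**3/5)
H = -60 (H = 6*(-10) = -60)
h(Y) = -60 + 2*Y**2 (h(Y) = (Y**2 + Y*Y) - 60 = (Y**2 + Y**2) - 60 = 2*Y**2 - 60 = -60 + 2*Y**2)
(h(-22) - 34)*r(22) = ((-60 + 2*(-22)**2) - 34)*((1/5)*22**3) = ((-60 + 2*484) - 34)*((1/5)*10648) = ((-60 + 968) - 34)*(10648/5) = (908 - 34)*(10648/5) = 874*(10648/5) = 9306352/5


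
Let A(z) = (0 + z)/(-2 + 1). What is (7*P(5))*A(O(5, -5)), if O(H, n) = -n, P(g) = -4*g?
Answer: 700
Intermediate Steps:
A(z) = -z (A(z) = z/(-1) = z*(-1) = -z)
(7*P(5))*A(O(5, -5)) = (7*(-4*5))*(-(-1)*(-5)) = (7*(-20))*(-1*5) = -140*(-5) = 700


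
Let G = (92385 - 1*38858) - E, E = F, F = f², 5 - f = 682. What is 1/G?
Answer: -1/404802 ≈ -2.4703e-6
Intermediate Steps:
f = -677 (f = 5 - 1*682 = 5 - 682 = -677)
F = 458329 (F = (-677)² = 458329)
E = 458329
G = -404802 (G = (92385 - 1*38858) - 1*458329 = (92385 - 38858) - 458329 = 53527 - 458329 = -404802)
1/G = 1/(-404802) = -1/404802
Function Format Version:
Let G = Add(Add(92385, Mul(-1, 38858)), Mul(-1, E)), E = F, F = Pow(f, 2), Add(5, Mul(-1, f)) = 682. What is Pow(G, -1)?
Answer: Rational(-1, 404802) ≈ -2.4703e-6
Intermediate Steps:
f = -677 (f = Add(5, Mul(-1, 682)) = Add(5, -682) = -677)
F = 458329 (F = Pow(-677, 2) = 458329)
E = 458329
G = -404802 (G = Add(Add(92385, Mul(-1, 38858)), Mul(-1, 458329)) = Add(Add(92385, -38858), -458329) = Add(53527, -458329) = -404802)
Pow(G, -1) = Pow(-404802, -1) = Rational(-1, 404802)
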